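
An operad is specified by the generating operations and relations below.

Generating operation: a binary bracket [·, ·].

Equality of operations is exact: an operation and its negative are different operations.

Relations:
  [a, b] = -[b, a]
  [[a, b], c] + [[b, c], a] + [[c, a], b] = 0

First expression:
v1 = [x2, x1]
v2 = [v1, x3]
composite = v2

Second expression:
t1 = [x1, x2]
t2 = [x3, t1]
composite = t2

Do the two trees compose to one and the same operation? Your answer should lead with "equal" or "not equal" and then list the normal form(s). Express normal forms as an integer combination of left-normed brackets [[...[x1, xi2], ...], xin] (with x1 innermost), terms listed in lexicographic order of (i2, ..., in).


Reducing the first expression gives -[[x1, x2], x3]
Reducing the second expression gives -[[x1, x2], x3]
The normal forms match — equal.

equal; the common form is -[[x1, x2], x3]


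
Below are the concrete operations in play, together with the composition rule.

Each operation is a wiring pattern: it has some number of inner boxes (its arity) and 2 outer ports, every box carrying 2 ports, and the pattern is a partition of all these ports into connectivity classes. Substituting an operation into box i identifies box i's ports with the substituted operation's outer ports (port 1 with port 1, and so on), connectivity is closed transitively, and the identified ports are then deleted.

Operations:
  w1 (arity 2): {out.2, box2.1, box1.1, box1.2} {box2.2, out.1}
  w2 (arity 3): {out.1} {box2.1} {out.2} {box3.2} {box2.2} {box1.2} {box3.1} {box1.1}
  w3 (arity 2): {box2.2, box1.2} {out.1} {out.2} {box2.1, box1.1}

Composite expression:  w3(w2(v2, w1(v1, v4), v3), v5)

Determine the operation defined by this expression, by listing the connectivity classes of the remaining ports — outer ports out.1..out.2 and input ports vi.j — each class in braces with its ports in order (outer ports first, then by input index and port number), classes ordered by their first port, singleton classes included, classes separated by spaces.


{out.1} {out.2} {v1.1, v1.2, v4.1} {v2.1} {v2.2} {v3.1} {v3.2} {v4.2} {v5.1} {v5.2}


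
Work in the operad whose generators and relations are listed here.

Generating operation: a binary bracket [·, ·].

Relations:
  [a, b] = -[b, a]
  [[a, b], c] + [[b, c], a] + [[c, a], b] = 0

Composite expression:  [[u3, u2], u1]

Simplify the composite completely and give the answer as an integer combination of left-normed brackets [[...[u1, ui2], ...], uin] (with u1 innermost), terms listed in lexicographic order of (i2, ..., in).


[[u1, u2], u3] - [[u1, u3], u2]


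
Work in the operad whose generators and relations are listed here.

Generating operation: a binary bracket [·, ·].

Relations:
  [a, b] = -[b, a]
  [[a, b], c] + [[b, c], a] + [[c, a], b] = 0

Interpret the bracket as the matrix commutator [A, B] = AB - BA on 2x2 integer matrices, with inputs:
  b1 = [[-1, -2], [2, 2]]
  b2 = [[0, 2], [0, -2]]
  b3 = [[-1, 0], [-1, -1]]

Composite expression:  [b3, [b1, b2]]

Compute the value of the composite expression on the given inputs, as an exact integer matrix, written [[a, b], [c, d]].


[[-2, 0], [8, 2]]

[b1, b2] = [[-4, -2], [4, 4]]
[b3, [b1, b2]] = [[-2, 0], [8, 2]]


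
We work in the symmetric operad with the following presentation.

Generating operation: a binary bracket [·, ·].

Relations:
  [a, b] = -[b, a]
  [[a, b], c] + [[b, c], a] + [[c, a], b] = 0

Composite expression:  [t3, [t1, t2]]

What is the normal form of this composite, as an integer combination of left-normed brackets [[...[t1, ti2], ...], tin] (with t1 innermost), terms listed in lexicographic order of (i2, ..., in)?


Skip Jacobi rewriting: expand, keep t1-initial words, read off terms.
Composite bracket: [t3, [t1, t2]]
Applying ab - ba throughout gives 4 signed words (2^2 = 4).
Only words starting with t1 matter:
  t1t2t3 (sign -1) contributes -[[t1, t2], t3]

-[[t1, t2], t3]


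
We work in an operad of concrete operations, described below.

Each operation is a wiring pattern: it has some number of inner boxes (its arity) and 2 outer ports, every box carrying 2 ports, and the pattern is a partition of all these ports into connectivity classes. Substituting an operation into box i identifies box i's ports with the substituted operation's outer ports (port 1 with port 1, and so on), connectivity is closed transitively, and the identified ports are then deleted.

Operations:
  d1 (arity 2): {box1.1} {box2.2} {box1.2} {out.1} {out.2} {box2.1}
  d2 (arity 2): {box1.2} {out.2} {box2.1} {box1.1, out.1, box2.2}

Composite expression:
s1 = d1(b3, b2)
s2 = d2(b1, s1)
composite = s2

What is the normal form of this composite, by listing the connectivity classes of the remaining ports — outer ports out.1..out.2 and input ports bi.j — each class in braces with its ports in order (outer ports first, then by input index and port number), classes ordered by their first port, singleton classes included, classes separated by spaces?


Two ports join when wires chain via d2-identified ports.
the subtree at d1 composes to {out.1} {out.2} {b2.1} {b2.2} {b3.1} {b3.2} on (b3, b2); out.j = own outer ports
the subtree at d2 composes to {out.1, b1.1} {out.2} {b1.2} {b2.1} {b2.2} {b3.1} {b3.2} on (b1, b3, b2); out.j = own outer ports

{out.1, b1.1} {out.2} {b1.2} {b2.1} {b2.2} {b3.1} {b3.2}


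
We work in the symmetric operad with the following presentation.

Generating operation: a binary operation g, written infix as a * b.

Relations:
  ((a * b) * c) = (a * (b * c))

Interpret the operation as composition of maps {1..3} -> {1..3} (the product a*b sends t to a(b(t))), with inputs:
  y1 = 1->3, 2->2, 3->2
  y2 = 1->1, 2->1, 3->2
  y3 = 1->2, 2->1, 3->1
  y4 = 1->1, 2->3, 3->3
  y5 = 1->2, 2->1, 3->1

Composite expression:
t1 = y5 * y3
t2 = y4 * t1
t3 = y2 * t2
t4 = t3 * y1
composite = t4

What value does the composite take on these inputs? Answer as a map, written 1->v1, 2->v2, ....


1->2, 2->2, 3->2


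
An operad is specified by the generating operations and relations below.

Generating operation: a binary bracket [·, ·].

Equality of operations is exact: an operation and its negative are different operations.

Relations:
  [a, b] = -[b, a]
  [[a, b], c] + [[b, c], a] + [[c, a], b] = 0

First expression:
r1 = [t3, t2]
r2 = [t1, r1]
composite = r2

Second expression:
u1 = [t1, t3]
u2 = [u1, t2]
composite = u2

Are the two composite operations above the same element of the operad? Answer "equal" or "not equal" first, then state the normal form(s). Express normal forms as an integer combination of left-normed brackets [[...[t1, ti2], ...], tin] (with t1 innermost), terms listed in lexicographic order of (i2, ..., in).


The first composite normalizes to -[[t1, t2], t3] + [[t1, t3], t2]
The second composite normalizes to [[t1, t3], t2]
Different reductions; not equal.

not equal — first -[[t1, t2], t3] + [[t1, t3], t2], second [[t1, t3], t2]


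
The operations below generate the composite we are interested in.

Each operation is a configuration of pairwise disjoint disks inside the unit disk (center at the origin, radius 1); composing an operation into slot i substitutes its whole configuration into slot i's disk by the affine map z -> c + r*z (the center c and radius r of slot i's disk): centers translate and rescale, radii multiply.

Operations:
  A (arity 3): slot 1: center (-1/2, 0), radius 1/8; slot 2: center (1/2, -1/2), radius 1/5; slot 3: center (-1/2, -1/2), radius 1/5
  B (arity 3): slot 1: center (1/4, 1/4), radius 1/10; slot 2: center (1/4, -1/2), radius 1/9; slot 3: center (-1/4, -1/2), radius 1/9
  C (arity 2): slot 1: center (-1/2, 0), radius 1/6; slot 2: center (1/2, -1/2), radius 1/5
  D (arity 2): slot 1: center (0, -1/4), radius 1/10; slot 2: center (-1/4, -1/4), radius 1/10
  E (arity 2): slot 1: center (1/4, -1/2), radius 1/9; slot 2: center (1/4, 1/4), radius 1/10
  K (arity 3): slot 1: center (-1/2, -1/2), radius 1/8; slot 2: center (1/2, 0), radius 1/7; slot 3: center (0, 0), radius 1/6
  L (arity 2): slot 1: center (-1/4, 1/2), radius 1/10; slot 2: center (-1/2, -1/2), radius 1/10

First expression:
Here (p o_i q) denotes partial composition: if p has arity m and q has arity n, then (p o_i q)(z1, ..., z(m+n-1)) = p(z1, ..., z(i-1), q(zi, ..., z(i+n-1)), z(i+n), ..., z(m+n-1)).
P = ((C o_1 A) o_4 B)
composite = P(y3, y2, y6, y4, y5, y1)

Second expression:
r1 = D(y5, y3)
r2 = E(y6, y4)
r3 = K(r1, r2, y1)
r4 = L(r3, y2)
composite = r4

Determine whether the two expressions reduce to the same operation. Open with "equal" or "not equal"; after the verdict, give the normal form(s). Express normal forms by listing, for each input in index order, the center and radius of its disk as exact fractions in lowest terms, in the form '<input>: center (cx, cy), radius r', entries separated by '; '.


not equal: they reduce to y1: center (9/20, -3/5), radius 1/45; y2: center (-5/12, -1/12), radius 1/30; y3: center (-7/12, 0), radius 1/48; y4: center (11/20, -9/20), radius 1/50; y5: center (11/20, -3/5), radius 1/45; y6: center (-7/12, -1/12), radius 1/30 and y1: center (-1/4, 1/2), radius 1/60; y2: center (-1/2, -1/2), radius 1/10; y3: center (-97/320, 143/320), radius 1/800; y4: center (-11/56, 141/280), radius 1/700; y5: center (-3/10, 143/320), radius 1/800; y6: center (-11/56, 69/140), radius 1/630

Reducing the first expression gives y1: center (9/20, -3/5), radius 1/45; y2: center (-5/12, -1/12), radius 1/30; y3: center (-7/12, 0), radius 1/48; y4: center (11/20, -9/20), radius 1/50; y5: center (11/20, -3/5), radius 1/45; y6: center (-7/12, -1/12), radius 1/30
Reducing the second expression gives y1: center (-1/4, 1/2), radius 1/60; y2: center (-1/2, -1/2), radius 1/10; y3: center (-97/320, 143/320), radius 1/800; y4: center (-11/56, 141/280), radius 1/700; y5: center (-3/10, 143/320), radius 1/800; y6: center (-11/56, 69/140), radius 1/630
They disagree, so not equal.


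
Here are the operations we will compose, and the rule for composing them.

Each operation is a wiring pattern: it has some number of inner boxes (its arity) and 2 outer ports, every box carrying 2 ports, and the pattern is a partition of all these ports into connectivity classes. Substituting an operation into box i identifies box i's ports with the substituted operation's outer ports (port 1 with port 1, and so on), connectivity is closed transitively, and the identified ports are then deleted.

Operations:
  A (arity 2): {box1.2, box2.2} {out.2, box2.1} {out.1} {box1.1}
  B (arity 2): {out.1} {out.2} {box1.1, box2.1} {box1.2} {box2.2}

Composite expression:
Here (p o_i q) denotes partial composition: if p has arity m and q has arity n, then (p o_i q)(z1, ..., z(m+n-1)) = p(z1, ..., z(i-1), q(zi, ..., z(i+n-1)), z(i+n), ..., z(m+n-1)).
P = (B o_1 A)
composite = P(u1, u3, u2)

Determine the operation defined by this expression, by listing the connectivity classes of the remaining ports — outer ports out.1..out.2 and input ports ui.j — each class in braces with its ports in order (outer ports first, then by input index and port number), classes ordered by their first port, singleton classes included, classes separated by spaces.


Connectivity passes through glued B-boundaries; trace each wire chain.
after A, the pattern on (u1, u3) reads {out.1} {out.2, u3.1} {u1.1} {u1.2, u3.2} (out.j = its outer ports)
after B, the pattern on (u1, u3, u2) reads {out.1} {out.2} {u1.1} {u1.2, u3.2} {u2.1} {u2.2} {u3.1} (out.j = its outer ports)

{out.1} {out.2} {u1.1} {u1.2, u3.2} {u2.1} {u2.2} {u3.1}


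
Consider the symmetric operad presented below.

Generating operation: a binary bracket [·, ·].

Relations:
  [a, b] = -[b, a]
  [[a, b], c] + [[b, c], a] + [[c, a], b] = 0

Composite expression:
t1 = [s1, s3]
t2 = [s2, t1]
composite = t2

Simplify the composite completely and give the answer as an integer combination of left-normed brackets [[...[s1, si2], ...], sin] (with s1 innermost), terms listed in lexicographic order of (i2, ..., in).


A multilinear Lie element is pinned by s1-initial words (s1 innermost).
Composite bracket: [s2, [s1, s3]]
The bracket unfolds into 4 signed words via [a, b] = ab - ba (2^2 = 4).
Keep just the words that open with s1:
  s1s3s2 (sign -1) contributes -[[s1, s3], s2]

-[[s1, s3], s2]


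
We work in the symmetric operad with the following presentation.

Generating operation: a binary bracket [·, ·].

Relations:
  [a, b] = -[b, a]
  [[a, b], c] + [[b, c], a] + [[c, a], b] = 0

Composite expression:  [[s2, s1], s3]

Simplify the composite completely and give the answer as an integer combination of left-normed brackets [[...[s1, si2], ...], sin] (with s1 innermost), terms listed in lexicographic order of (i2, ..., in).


-[[s1, s2], s3]

Left-normed coefficients sit on the s1-initial expansion words.
Composite bracket: [[s2, s1], s3]
Each bracket splits as ab - ba, giving 4 signed words (2^2 = 4).
Collect the words opening with s1:
  the word s1s2s3 carries sign -1 and contributes -[[s1, s2], s3]


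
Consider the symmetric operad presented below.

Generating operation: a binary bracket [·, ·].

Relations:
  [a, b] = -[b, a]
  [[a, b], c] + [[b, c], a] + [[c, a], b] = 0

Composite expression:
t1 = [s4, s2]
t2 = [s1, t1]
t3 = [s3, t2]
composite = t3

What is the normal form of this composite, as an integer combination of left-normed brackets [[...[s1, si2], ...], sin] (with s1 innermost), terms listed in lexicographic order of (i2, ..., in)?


[[[s1, s2], s4], s3] - [[[s1, s4], s2], s3]

Antisymmetry and Jacobi reduce to s1-anchored left-normed brackets.
Composite bracket: [s3, [s1, [s4, s2]]]
Applying ab - ba throughout gives 8 signed words (2^3 = 8).
Collect the words opening with s1:
  word s1s2s4s3 has sign +1, contributing +[[[s1, s2], s4], s3]
  word s1s4s2s3 has sign -1, contributing -[[[s1, s4], s2], s3]


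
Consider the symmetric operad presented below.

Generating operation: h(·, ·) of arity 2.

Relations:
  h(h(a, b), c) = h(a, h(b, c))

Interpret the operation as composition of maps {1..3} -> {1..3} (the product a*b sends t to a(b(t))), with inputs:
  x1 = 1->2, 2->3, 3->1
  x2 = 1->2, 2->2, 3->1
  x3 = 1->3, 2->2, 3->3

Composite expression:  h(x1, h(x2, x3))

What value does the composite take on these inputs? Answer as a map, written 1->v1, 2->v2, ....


1->2, 2->3, 3->2


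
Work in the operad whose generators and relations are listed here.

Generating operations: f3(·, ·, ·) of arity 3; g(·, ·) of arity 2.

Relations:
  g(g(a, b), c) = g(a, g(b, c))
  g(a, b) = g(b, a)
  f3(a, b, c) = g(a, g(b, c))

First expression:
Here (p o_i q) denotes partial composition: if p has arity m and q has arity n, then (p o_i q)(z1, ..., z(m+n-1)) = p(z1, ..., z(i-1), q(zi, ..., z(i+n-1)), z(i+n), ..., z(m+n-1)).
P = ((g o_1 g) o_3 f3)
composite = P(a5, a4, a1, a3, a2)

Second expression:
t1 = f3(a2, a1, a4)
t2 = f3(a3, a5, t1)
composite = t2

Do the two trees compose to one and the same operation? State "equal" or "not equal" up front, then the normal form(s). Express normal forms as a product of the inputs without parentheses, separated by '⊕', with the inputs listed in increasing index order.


Reducing the first expression gives a1 ⊕ a2 ⊕ a3 ⊕ a4 ⊕ a5
Reducing the second expression gives a1 ⊕ a2 ⊕ a3 ⊕ a4 ⊕ a5
One common form — equal.

equal; both compose to a1 ⊕ a2 ⊕ a3 ⊕ a4 ⊕ a5


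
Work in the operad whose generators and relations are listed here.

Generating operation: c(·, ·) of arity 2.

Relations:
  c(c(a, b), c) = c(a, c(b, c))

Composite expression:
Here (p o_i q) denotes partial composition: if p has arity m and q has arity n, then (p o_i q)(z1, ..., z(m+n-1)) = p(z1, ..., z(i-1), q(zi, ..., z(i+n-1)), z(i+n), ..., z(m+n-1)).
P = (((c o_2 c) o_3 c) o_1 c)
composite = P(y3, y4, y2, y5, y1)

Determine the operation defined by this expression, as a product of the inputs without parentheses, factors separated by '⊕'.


Under associativity of c, the answer is the y's in reading order.
c(y3, y4) collapses to y3 ⊕ y4
c(y5, y1) collapses to y5 ⊕ y1
c(y2, c(y5, y1)) collapses to y2 ⊕ y5 ⊕ y1
c(c(y3, y4), c(y2, c(y5, y1))) collapses to y3 ⊕ y4 ⊕ y2 ⊕ y5 ⊕ y1

y3 ⊕ y4 ⊕ y2 ⊕ y5 ⊕ y1


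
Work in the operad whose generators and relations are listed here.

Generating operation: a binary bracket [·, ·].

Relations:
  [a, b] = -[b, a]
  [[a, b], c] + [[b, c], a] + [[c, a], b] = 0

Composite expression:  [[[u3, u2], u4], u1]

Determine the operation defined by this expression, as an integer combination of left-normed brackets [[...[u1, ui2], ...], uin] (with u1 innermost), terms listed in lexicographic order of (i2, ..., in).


In the tensor algebra, words opening u1 carry the u1-anchored form.
Composite bracket: [[[u3, u2], u4], u1]
Expanding via [a, b] = ab - ba: 8 signed words (2^3 = 8).
The u1-initial words carry the normal form:
  from u1u2u3u4, sign +1: term +[[[u1, u2], u3], u4]
  from u1u3u2u4, sign -1: term -[[[u1, u3], u2], u4]
  from u1u4u2u3, sign -1: term -[[[u1, u4], u2], u3]
  from u1u4u3u2, sign +1: term +[[[u1, u4], u3], u2]

[[[u1, u2], u3], u4] - [[[u1, u3], u2], u4] - [[[u1, u4], u2], u3] + [[[u1, u4], u3], u2]


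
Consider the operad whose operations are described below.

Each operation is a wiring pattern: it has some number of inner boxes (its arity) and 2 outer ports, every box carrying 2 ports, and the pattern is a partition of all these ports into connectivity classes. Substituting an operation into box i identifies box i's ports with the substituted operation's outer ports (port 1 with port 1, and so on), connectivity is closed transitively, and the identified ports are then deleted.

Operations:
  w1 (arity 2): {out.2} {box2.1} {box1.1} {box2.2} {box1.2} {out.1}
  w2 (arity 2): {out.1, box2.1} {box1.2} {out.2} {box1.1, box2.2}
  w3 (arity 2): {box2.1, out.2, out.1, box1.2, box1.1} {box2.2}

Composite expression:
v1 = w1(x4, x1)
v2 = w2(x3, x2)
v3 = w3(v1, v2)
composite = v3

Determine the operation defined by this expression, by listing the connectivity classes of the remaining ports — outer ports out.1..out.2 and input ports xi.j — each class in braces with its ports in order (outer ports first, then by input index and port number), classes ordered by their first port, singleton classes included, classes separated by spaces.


{out.1, out.2, x2.1} {x1.1} {x1.2} {x2.2, x3.1} {x3.2} {x4.1} {x4.2}

Treat the ports identified at w3 as solder joints: merge, then drop.
the subtree at w1 composes to {out.1} {out.2} {x1.1} {x1.2} {x4.1} {x4.2} on (x4, x1); out.j = own outer ports
the subtree at w2 composes to {out.1, x2.1} {out.2} {x2.2, x3.1} {x3.2} on (x3, x2); out.j = own outer ports
the subtree at w3 composes to {out.1, out.2, x2.1} {x1.1} {x1.2} {x2.2, x3.1} {x3.2} {x4.1} {x4.2} on (x4, x1, x3, x2); out.j = own outer ports


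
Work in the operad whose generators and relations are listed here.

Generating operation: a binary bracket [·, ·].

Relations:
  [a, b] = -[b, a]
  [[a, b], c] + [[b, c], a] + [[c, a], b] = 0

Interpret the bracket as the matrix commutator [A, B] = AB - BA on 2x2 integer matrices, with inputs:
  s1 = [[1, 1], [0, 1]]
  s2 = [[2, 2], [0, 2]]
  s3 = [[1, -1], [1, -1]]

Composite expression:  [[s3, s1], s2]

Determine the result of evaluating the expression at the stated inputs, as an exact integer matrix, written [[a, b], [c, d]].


[[0, -4], [0, 0]]

[s3, s1] = [[-1, 2], [0, 1]]
[[s3, s1], s2] = [[0, -4], [0, 0]]


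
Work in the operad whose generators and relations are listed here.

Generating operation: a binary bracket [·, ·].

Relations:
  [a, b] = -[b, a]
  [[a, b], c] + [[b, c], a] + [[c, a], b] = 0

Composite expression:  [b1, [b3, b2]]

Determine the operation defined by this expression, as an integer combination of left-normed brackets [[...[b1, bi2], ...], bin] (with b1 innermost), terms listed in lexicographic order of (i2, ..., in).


-[[b1, b2], b3] + [[b1, b3], b2]


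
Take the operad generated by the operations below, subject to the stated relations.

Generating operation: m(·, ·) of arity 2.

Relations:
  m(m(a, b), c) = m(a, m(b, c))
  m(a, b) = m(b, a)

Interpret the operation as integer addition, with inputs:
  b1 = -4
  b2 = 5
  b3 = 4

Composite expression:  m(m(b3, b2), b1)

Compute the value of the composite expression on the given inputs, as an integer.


5

m(b3, b2) = 9
m(m(b3, b2), b1) = 5


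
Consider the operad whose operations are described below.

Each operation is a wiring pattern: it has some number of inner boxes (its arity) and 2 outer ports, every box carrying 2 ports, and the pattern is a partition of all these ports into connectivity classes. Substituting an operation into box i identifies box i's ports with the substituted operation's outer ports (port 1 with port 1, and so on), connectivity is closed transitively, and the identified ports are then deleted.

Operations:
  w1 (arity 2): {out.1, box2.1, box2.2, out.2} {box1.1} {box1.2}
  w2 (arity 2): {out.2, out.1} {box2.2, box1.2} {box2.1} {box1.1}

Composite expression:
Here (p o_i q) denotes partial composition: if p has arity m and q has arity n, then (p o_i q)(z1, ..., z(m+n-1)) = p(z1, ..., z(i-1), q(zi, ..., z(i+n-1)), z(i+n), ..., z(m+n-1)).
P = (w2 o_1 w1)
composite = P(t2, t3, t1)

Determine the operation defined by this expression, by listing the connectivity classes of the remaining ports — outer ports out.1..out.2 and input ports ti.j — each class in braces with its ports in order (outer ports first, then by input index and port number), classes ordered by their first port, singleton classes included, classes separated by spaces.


Two ports join when wires chain via w2-identified ports.
stage w1: inputs (t2, t3), connectivity {out.1, out.2, t3.1, t3.2} {t2.1} {t2.2}, out.j its boundary
stage w2: inputs (t2, t3, t1), connectivity {out.1, out.2} {t1.1} {t1.2, t3.1, t3.2} {t2.1} {t2.2}, out.j its boundary

{out.1, out.2} {t1.1} {t1.2, t3.1, t3.2} {t2.1} {t2.2}


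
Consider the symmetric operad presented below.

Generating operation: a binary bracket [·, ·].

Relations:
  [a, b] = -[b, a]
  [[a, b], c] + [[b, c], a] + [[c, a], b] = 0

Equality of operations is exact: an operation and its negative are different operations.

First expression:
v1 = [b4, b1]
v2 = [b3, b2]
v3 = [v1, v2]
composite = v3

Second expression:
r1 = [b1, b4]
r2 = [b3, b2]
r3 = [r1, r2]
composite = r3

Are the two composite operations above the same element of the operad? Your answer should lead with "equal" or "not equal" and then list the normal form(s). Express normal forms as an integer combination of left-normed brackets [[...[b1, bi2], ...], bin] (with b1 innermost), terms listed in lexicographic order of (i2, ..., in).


not equal — first [[[b1, b4], b2], b3] - [[[b1, b4], b3], b2], second -[[[b1, b4], b2], b3] + [[[b1, b4], b3], b2]


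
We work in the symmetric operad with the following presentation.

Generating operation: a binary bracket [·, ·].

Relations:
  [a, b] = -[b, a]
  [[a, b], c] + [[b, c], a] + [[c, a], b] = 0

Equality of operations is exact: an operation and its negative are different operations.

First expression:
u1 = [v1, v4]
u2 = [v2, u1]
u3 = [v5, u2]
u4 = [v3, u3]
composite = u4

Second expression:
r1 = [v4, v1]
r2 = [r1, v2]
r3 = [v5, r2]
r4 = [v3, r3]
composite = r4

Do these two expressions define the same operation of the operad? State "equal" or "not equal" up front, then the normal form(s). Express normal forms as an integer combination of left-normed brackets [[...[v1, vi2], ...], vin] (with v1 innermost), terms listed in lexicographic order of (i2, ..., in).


equal: each reduces to -[[[[v1, v4], v2], v5], v3]

In normal form, the first expression is -[[[[v1, v4], v2], v5], v3]
In normal form, the second expression is -[[[[v1, v4], v2], v5], v3]
One common form — equal.


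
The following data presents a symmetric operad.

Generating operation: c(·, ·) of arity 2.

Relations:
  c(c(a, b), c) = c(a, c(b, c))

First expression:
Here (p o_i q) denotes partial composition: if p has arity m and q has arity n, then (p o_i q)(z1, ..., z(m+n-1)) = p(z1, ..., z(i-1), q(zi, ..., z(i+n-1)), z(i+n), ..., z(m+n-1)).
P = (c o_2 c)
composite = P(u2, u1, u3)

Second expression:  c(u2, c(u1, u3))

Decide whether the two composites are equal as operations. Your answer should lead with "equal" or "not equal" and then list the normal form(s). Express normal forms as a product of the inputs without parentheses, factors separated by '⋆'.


The first expression reduces to u2 ⋆ u1 ⋆ u3
The second expression reduces to u2 ⋆ u1 ⋆ u3
The normal forms match — equal.

equal: each reduces to u2 ⋆ u1 ⋆ u3


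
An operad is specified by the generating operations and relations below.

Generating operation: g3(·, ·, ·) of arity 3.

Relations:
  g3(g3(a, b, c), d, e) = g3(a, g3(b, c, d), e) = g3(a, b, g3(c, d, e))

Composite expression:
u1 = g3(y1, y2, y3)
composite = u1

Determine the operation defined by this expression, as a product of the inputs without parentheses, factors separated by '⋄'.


y1 ⋄ y2 ⋄ y3


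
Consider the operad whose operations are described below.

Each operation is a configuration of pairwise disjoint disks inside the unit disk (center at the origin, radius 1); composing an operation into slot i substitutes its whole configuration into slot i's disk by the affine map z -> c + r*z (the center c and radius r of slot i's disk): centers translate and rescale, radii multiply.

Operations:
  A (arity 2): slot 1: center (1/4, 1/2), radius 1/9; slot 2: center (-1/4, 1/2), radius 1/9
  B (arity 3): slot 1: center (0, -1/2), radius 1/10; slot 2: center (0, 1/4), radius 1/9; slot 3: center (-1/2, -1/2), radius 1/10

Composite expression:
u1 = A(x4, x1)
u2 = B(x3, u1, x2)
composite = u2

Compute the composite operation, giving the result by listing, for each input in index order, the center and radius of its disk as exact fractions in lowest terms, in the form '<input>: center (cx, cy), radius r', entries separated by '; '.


x1: center (-1/36, 11/36), radius 1/81; x2: center (-1/2, -1/2), radius 1/10; x3: center (0, -1/2), radius 1/10; x4: center (1/36, 11/36), radius 1/81

Only the slot chain above each x matters under B; compose those maps.
tracing x3 down its 1-map path: center (0, -1/2), radius 1/10
tracing x4 down its 2-map path: center (1/36, 11/36), radius 1/81
tracing x1 down its 2-map path: center (-1/36, 11/36), radius 1/81
tracing x2 down its 1-map path: center (-1/2, -1/2), radius 1/10


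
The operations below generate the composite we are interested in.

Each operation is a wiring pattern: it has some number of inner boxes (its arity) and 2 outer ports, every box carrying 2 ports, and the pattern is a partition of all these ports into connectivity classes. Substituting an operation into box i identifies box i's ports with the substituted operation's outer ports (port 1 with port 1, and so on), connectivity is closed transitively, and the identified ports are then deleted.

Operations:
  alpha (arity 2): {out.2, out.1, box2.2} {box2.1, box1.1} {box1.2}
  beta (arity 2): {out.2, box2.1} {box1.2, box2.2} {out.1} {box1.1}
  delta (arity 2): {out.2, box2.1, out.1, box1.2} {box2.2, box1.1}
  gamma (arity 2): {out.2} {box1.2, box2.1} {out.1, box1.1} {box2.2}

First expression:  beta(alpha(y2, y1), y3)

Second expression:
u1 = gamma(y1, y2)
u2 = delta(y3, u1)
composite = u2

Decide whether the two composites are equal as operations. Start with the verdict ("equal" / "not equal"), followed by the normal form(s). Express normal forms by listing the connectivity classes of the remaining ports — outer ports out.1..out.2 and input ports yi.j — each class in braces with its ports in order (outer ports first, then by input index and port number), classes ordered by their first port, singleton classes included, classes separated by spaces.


not equal; first: {out.1} {out.2, y3.1} {y1.1, y2.1} {y1.2, y3.2} {y2.2}; second: {out.1, out.2, y1.1, y3.2} {y1.2, y2.1} {y2.2} {y3.1}

The first composite normalizes to {out.1} {out.2, y3.1} {y1.1, y2.1} {y1.2, y3.2} {y2.2}
The second composite normalizes to {out.1, out.2, y1.1, y3.2} {y1.2, y2.1} {y2.2} {y3.1}
The forms do not match — not equal.


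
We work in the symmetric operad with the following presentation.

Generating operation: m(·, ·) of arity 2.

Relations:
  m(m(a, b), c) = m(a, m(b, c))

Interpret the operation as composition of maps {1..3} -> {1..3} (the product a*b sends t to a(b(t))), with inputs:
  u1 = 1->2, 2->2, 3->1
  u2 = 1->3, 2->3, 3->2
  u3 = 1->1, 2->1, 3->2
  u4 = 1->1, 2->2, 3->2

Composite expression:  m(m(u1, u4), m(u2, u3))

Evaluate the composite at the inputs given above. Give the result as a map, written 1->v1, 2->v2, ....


m(u1, u4) = 1->2, 2->2, 3->2
m(u2, u3) = 1->3, 2->3, 3->3
m(m(u1, u4), m(u2, u3)) = 1->2, 2->2, 3->2

1->2, 2->2, 3->2


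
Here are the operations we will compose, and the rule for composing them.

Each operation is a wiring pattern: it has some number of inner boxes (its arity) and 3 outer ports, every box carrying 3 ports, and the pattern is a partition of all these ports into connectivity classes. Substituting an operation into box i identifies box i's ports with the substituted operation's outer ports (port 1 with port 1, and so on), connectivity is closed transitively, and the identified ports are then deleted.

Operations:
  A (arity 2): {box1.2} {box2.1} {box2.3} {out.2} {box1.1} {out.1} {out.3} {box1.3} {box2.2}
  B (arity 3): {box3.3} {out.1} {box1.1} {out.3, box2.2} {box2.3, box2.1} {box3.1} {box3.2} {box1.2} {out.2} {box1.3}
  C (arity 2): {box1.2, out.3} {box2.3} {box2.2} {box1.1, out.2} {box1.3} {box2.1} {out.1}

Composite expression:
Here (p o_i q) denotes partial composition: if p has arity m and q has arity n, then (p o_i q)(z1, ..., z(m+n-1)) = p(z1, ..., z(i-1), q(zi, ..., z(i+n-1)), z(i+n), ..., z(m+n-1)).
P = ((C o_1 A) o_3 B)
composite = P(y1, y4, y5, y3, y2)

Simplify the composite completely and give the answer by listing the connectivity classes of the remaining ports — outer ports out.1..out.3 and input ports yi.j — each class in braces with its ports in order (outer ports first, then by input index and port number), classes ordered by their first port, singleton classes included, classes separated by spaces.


{out.1} {out.2} {out.3} {y1.1} {y1.2} {y1.3} {y2.1} {y2.2} {y2.3} {y3.1, y3.3} {y3.2} {y4.1} {y4.2} {y4.3} {y5.1} {y5.2} {y5.3}

After gluing at C, chains via deleted ports link the y-ports.
through A, on inputs (y1, y4): {out.1} {out.2} {out.3} {y1.1} {y1.2} {y1.3} {y4.1} {y4.2} {y4.3} (out.j = stage outer ports)
through B, on inputs (y5, y3, y2): {out.1} {out.2} {out.3, y3.2} {y2.1} {y2.2} {y2.3} {y3.1, y3.3} {y5.1} {y5.2} {y5.3} (out.j = stage outer ports)
through C, on inputs (y1, y4, y5, y3, y2): {out.1} {out.2} {out.3} {y1.1} {y1.2} {y1.3} {y2.1} {y2.2} {y2.3} {y3.1, y3.3} {y3.2} {y4.1} {y4.2} {y4.3} {y5.1} {y5.2} {y5.3} (out.j = stage outer ports)


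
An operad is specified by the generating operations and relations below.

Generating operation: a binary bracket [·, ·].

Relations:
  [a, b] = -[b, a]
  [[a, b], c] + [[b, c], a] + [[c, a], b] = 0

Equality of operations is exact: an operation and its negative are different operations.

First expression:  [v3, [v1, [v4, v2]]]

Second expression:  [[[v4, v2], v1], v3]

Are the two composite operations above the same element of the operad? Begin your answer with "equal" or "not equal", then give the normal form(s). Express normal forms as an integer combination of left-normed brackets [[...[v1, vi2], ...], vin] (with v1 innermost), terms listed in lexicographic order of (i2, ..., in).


equal: each reduces to [[[v1, v2], v4], v3] - [[[v1, v4], v2], v3]

The first expression, normalized: [[[v1, v2], v4], v3] - [[[v1, v4], v2], v3]
The second expression, normalized: [[[v1, v2], v4], v3] - [[[v1, v4], v2], v3]
Identical normal forms: equal.


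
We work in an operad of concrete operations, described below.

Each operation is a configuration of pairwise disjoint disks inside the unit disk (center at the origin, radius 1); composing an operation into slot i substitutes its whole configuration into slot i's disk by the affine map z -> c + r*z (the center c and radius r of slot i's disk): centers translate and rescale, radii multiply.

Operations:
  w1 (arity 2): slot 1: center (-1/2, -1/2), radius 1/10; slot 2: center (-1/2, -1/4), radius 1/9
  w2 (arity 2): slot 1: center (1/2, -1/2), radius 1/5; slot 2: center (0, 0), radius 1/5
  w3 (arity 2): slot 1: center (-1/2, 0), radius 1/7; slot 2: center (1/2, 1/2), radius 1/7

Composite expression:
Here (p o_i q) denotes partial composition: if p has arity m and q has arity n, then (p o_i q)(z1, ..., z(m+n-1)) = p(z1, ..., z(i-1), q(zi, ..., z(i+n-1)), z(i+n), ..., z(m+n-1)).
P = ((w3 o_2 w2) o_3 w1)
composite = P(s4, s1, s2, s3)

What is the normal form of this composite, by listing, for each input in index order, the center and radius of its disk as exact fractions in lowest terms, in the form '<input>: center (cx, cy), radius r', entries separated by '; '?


s1: center (4/7, 3/7), radius 1/35; s2: center (17/35, 17/35), radius 1/350; s3: center (17/35, 69/140), radius 1/315; s4: center (-1/2, 0), radius 1/7

Follow each s-input down from w3: c' goes to c + r*c', radius to r*r'.
input s4: composing its 1 substitution step yields center (-1/2, 0), radius 1/7
input s1: composing its 2 substitution steps yields center (4/7, 3/7), radius 1/35
input s2: composing its 3 substitution steps yields center (17/35, 17/35), radius 1/350
input s3: composing its 3 substitution steps yields center (17/35, 69/140), radius 1/315


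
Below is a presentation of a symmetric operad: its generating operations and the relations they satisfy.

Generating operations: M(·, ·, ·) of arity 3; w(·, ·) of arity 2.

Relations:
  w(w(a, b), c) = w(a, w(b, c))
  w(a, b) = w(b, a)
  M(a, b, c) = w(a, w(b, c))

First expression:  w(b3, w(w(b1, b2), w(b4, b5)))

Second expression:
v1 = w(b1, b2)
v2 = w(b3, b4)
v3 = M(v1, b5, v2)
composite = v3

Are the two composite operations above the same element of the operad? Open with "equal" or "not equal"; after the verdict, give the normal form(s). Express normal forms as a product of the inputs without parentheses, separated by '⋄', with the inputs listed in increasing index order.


equal — both sides give b1 ⋄ b2 ⋄ b3 ⋄ b4 ⋄ b5

The first composite normalizes to b1 ⋄ b2 ⋄ b3 ⋄ b4 ⋄ b5
The second composite normalizes to b1 ⋄ b2 ⋄ b3 ⋄ b4 ⋄ b5
The normal forms match — equal.


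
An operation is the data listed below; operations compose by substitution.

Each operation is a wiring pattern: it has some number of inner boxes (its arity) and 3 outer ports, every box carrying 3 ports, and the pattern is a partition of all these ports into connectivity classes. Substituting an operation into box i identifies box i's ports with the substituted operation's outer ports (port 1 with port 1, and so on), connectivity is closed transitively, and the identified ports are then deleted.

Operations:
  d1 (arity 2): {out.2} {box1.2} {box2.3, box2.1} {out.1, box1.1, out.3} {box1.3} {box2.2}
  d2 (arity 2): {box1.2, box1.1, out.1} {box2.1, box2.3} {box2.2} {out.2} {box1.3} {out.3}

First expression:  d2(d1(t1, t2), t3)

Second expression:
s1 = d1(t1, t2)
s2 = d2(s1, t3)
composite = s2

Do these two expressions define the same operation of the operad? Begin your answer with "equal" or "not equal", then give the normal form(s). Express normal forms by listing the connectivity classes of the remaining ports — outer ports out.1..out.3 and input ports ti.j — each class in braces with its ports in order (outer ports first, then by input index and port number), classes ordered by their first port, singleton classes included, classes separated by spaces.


equal — both sides give {out.1, t1.1} {out.2} {out.3} {t1.2} {t1.3} {t2.1, t2.3} {t2.2} {t3.1, t3.3} {t3.2}

Normal form of the first expression: {out.1, t1.1} {out.2} {out.3} {t1.2} {t1.3} {t2.1, t2.3} {t2.2} {t3.1, t3.3} {t3.2}
Normal form of the second expression: {out.1, t1.1} {out.2} {out.3} {t1.2} {t1.3} {t2.1, t2.3} {t2.2} {t3.1, t3.3} {t3.2}
The normal forms match — equal.


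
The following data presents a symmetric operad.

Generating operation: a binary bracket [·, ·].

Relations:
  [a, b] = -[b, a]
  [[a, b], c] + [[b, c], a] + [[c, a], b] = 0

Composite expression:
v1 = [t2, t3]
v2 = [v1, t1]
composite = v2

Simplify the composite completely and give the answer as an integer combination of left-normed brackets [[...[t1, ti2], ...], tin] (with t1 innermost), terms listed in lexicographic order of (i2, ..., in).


-[[t1, t2], t3] + [[t1, t3], t2]

Left-normed coefficients sit on the t1-initial expansion words.
Composite bracket: [[t2, t3], t1]
The bracket unfolds into 4 signed words via [a, b] = ab - ba (2^2 = 4).
Collect the words opening with t1:
  word t1t2t3 has sign -1, contributing -[[t1, t2], t3]
  word t1t3t2 has sign +1, contributing +[[t1, t3], t2]


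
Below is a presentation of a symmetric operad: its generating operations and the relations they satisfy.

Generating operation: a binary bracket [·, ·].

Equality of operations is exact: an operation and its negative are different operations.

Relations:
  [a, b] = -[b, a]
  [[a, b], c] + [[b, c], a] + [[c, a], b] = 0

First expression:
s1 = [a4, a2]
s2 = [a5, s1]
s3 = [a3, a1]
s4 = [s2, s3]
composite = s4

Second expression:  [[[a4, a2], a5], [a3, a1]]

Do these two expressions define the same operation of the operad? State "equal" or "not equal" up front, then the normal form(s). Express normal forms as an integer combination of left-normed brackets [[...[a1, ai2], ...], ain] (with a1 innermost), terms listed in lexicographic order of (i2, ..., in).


not equal — first [[[[a1, a3], a2], a4], a5] - [[[[a1, a3], a4], a2], a5] - [[[[a1, a3], a5], a2], a4] + [[[[a1, a3], a5], a4], a2], second -[[[[a1, a3], a2], a4], a5] + [[[[a1, a3], a4], a2], a5] + [[[[a1, a3], a5], a2], a4] - [[[[a1, a3], a5], a4], a2]


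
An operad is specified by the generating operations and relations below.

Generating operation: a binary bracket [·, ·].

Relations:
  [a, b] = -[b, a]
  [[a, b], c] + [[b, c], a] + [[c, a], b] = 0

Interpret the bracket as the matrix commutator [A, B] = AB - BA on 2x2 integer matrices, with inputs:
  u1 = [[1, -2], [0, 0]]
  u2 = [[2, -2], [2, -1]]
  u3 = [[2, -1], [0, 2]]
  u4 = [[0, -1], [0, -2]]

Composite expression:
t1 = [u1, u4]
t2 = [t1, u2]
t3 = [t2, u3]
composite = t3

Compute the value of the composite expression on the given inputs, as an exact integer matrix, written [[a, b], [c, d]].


[[0, -12], [0, 0]]

[u1, u4] = [[0, 3], [0, 0]]
[[u1, u4], u2] = [[6, -9], [0, -6]]
[[[u1, u4], u2], u3] = [[0, -12], [0, 0]]


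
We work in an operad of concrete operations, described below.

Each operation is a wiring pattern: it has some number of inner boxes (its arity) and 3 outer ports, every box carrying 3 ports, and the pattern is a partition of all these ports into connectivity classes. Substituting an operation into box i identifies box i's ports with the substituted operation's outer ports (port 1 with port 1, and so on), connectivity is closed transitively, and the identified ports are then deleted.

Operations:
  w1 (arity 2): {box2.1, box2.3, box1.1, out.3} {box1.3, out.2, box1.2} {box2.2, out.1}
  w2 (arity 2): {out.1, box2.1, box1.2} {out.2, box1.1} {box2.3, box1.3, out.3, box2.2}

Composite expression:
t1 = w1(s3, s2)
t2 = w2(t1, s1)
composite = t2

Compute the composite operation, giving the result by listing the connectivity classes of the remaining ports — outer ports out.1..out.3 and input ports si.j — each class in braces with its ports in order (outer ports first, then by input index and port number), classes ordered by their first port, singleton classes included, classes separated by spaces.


{out.1, s1.1, s3.2, s3.3} {out.2, s2.2} {out.3, s1.2, s1.3, s2.1, s2.3, s3.1}

Treat the ports identified at w2 as solder joints: merge, then drop.
the subtree at w1 composes to {out.1, s2.2} {out.2, s3.2, s3.3} {out.3, s2.1, s2.3, s3.1} on (s3, s2); out.j = own outer ports
the subtree at w2 composes to {out.1, s1.1, s3.2, s3.3} {out.2, s2.2} {out.3, s1.2, s1.3, s2.1, s2.3, s3.1} on (s3, s2, s1); out.j = own outer ports
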